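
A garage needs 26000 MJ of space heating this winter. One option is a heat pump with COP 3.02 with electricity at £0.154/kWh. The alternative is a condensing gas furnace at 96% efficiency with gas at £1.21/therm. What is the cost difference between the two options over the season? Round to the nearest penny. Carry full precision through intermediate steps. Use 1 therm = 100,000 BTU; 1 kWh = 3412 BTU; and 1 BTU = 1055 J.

Heat load = 26000 MJ = 26,000,000,000 J / 1055 = 24,644,550 BTU
Gas: input = 24,644,550 / 0.96 = 25,671,406 BTU = 256.7 therm → 256.7 × £1.21 = £310.62
Heat pump: 24,644,550 BTU / 3412 = 7,223 kWh heat; / 3.02 = 2,392 kWh in → × £0.154 = £368.32
Difference = |£310.62 − £368.32| = £57.70

£57.70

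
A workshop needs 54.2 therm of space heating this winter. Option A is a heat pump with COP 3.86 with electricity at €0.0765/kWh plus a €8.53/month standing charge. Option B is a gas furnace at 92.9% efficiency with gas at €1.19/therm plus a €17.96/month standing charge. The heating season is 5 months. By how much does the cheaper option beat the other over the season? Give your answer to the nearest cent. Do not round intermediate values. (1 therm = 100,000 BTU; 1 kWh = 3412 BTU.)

Heat load = 54.2 therm × 100,000 = 5,420,000 BTU
Gas: input = 5,420,000 / 0.929 = 5,834,230 BTU = 58.34 therm → 58.34 × €1.19 = €69.43; + 5 × €17.96 standing = €159.23
Heat pump: 5,420,000 BTU / 3412 = 1,589 kWh heat; / 3.86 = 411.5 kWh in → × €0.0765 = €31.48; + 5 × €8.53 standing = €74.13
Difference = |€159.23 − €74.13| = €85.10

€85.10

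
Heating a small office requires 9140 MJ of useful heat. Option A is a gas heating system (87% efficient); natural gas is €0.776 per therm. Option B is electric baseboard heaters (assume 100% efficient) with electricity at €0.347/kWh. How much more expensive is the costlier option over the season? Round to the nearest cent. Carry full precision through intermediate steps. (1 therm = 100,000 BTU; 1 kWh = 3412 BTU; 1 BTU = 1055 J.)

€803.80

Heat load = 9140 MJ = 9,140,000,000 J / 1055 = 8,663,507 BTU
Gas: input = 8,663,507 / 0.870 = 9,958,054 BTU = 99.58 therm → 99.58 × €0.776 = €77.27
Electric: 8,663,507 BTU / 3412 = 2,539 kWh → × €0.347 = €881.08
Difference = |€77.27 − €881.08| = €803.80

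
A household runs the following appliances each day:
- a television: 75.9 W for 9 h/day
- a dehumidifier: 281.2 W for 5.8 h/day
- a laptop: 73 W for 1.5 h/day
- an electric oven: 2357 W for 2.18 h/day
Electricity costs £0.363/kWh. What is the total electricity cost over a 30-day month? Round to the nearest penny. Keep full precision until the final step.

television: 75.9 W × 9 h × 30 d = 20,493 Wh = 20.49 kWh
dehumidifier: 281.2 W × 5.8 h × 30 d = 48,929 Wh = 48.93 kWh
laptop: 73 W × 1.5 h × 30 d = 3,285 Wh = 3.285 kWh
electric oven: 2357 W × 2.18 h × 30 d = 154,148 Wh = 154.1 kWh
Total energy = 20.49 + 48.93 + 3.285 + 154.1 = 226.9 kWh
Cost = 226.9 kWh × £0.363 = £82.35

£82.35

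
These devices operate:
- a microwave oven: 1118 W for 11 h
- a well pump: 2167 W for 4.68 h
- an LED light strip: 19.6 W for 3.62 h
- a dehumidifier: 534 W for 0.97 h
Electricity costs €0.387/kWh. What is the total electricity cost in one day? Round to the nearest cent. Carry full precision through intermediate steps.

€8.91

microwave oven: 1118 W × 11 h = 12,298 Wh = 12.3 kWh
well pump: 2167 W × 4.68 h = 10,142 Wh = 10.14 kWh
LED light strip: 19.6 W × 3.62 h = 71 Wh = 0.07095 kWh
dehumidifier: 534 W × 0.97 h = 518 Wh = 0.518 kWh
Total energy = 12.3 + 10.14 + 0.07095 + 0.518 = 23.03 kWh
Cost = 23.03 kWh × €0.387 = €8.91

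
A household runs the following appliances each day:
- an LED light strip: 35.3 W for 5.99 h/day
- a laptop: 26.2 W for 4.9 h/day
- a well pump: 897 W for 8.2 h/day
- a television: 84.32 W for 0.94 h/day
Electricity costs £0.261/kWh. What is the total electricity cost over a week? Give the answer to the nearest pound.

LED light strip: 35.3 W × 5.99 h × 7 d = 1,480 Wh = 1.48 kWh
laptop: 26.2 W × 4.9 h × 7 d = 899 Wh = 0.8987 kWh
well pump: 897 W × 8.2 h × 7 d = 51,488 Wh = 51.49 kWh
television: 84.32 W × 0.94 h × 7 d = 555 Wh = 0.5548 kWh
Total energy = 1.48 + 0.8987 + 51.49 + 0.5548 = 54.42 kWh
Cost = 54.42 kWh × £0.261 = £14.20 ≈ £14

£14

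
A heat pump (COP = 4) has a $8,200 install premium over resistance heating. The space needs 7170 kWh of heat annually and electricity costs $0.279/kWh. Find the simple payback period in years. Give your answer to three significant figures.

Resistance: 7170 kWh × $0.279 = $2,000.43/yr
Heat pump: 7170 / 4 = 1792 kWh in → × $0.279 = $500.11/yr
Annual savings = $1,500.32
Payback = $8,200 / $1,500.32 = 5.47 years

5.47 years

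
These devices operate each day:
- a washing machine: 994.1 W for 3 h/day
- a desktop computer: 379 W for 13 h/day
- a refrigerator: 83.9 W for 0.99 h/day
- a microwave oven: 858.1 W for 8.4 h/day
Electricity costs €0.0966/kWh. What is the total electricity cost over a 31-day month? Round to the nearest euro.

€46

washing machine: 994.1 W × 3 h × 31 d = 92,451 Wh = 92.45 kWh
desktop computer: 379 W × 13 h × 31 d = 152,737 Wh = 152.7 kWh
refrigerator: 83.9 W × 0.99 h × 31 d = 2,575 Wh = 2.575 kWh
microwave oven: 858.1 W × 8.4 h × 31 d = 223,449 Wh = 223.4 kWh
Total energy = 92.45 + 152.7 + 2.575 + 223.4 = 471.2 kWh
Cost = 471.2 kWh × €0.0966 = €45.52 ≈ €46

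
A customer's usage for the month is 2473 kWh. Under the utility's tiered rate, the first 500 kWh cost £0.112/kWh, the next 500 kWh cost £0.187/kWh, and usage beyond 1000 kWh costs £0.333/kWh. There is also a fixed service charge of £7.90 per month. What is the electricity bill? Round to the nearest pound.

£648

First 500 kWh × £0.112 = £56.00
Next 500 kWh × £0.187 = £93.50
Remaining 1473 kWh × £0.333 = £490.51
Energy charge = £640.01; + service £7.90 = £647.91 ≈ £648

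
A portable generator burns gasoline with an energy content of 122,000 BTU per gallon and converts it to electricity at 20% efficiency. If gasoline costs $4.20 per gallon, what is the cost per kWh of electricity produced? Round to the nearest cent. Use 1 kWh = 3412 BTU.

Electrical output per gallon = 122,000 BTU × 0.20 / 3412 BTU/kWh = 7.151 kWh
Cost per kWh = $4.20 / 7.151 kWh = $0.587

$0.59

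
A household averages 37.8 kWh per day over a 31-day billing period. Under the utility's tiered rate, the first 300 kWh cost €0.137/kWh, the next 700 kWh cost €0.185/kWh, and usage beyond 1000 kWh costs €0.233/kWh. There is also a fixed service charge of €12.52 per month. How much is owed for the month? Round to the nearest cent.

€223.15

Usage = 37.8 kWh/day × 31 days = 1171.8 kWh
First 300 kWh × €0.137 = €41.10
Next 700 kWh × €0.185 = €129.50
Remaining 171.8 kWh × €0.233 = €40.03
Energy charge = €210.63; + service €12.52 = €223.15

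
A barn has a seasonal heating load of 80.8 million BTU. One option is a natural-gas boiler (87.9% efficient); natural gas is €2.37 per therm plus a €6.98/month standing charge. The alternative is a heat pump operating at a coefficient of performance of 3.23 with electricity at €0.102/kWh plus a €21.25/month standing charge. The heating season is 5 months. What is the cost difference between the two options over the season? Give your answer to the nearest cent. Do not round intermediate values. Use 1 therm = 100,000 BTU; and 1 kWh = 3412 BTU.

€1359.39

Heat load = 80.8 × 10⁶ BTU = 80,800,000 BTU
Gas: input = 80,800,000 / 0.879 = 91,922,639 BTU = 919.2 therm → 919.2 × €2.37 = €2,178.57; + 5 × €6.98 standing = €2,213.47
Heat pump: 80,800,000 BTU / 3412 = 23,680 kWh heat; / 3.23 = 7,332 kWh in → × €0.102 = €747.83; + 5 × €21.25 standing = €854.08
Difference = |€2,213.47 − €854.08| = €1,359.39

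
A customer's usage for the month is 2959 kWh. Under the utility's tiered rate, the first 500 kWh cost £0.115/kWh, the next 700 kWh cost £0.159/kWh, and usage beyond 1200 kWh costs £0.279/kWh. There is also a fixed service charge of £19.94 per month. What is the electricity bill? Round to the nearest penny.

First 500 kWh × £0.115 = £57.50
Next 700 kWh × £0.159 = £111.30
Remaining 1759 kWh × £0.279 = £490.76
Energy charge = £659.56; + service £19.94 = £679.50

£679.50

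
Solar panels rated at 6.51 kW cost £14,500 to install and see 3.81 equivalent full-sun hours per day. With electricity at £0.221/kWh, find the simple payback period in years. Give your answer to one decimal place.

Daily generation = 6.51 kW × 3.81 h = 24.8 kWh
Annual generation = 24.8 × 365 = 9053.1 kWh
Annual savings = 9053.1 × £0.221 = £2,000.74
Payback = £14,500 / £2,000.74 = 7.25 years

7.2 years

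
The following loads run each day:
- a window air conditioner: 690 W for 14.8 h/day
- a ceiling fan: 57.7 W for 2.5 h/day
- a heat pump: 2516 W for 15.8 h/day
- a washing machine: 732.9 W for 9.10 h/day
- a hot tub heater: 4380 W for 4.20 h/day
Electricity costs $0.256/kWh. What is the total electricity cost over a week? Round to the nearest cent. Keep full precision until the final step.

$134.71

window air conditioner: 690 W × 14.8 h × 7 d = 71,484 Wh = 71.48 kWh
ceiling fan: 57.7 W × 2.5 h × 7 d = 1,010 Wh = 1.01 kWh
heat pump: 2516 W × 15.8 h × 7 d = 278,270 Wh = 278.3 kWh
washing machine: 732.9 W × 9.10 h × 7 d = 46,686 Wh = 46.69 kWh
hot tub heater: 4380 W × 4.20 h × 7 d = 128,772 Wh = 128.8 kWh
Total energy = 71.48 + 1.01 + 278.3 + 46.69 + 128.8 = 526.2 kWh
Cost = 526.2 kWh × $0.256 = $134.71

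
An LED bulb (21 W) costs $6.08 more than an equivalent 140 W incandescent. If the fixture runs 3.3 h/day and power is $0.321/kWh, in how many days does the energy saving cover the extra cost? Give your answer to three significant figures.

Power saved = 140 − 21 = 119 W
Daily energy saved = 119 W × 3.3 h = 392.7 Wh = 0.3927 kWh
Daily savings = 0.3927 × $0.321 = $0.1261
Payback = $6.08 / $0.1261 per day = 48.23 days

48.2 days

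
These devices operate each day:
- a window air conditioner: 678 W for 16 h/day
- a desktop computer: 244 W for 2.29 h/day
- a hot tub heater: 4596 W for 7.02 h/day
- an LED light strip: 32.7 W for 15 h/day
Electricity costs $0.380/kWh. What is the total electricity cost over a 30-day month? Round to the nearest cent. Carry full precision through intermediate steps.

$503.44

window air conditioner: 678 W × 16 h × 30 d = 325,440 Wh = 325.4 kWh
desktop computer: 244 W × 2.29 h × 30 d = 16,763 Wh = 16.76 kWh
hot tub heater: 4596 W × 7.02 h × 30 d = 967,918 Wh = 967.9 kWh
LED light strip: 32.7 W × 15 h × 30 d = 14,715 Wh = 14.72 kWh
Total energy = 325.4 + 16.76 + 967.9 + 14.72 = 1,325 kWh
Cost = 1,325 kWh × $0.380 = $503.44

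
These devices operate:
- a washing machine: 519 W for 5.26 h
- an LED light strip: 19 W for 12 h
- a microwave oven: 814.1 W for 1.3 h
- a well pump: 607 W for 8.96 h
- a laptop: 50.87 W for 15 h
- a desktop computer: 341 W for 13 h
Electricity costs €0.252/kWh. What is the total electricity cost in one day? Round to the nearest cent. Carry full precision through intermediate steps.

€3.69

washing machine: 519 W × 5.26 h = 2,730 Wh = 2.73 kWh
LED light strip: 19 W × 12 h = 228 Wh = 0.228 kWh
microwave oven: 814.1 W × 1.3 h = 1,058 Wh = 1.058 kWh
well pump: 607 W × 8.96 h = 5,439 Wh = 5.439 kWh
laptop: 50.87 W × 15 h = 763 Wh = 0.7631 kWh
desktop computer: 341 W × 13 h = 4,433 Wh = 4.433 kWh
Total energy = 2.73 + 0.228 + 1.058 + 5.439 + 0.7631 + 4.433 = 14.65 kWh
Cost = 14.65 kWh × €0.252 = €3.69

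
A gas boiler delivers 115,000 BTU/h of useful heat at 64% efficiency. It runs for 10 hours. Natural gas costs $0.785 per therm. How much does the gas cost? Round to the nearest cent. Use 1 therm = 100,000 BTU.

$14.11

Heat delivered = 115,000 BTU/h × 10 h = 1,150,000 BTU
Gas input = 1,150,000 / 0.64 = 1,796,875 BTU
= 1,796,875 / 100,000 = 17.97 therm
Cost = 17.97 × $0.785/therm = $14.11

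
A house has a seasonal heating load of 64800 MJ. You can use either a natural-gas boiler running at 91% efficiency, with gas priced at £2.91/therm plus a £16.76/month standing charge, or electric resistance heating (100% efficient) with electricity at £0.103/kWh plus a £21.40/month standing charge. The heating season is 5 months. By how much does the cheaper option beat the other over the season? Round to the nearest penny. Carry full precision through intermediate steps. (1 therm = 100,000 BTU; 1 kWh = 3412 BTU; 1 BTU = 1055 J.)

Heat load = 64800 MJ = 64,800,000,000 J / 1055 = 61,421,801 BTU
Gas: input = 61,421,801 / 0.91 = 67,496,485 BTU = 675 therm → 675 × £2.91 = £1,964.15; + 5 × £16.76 standing = £2,047.95
Electric: 61,421,801 BTU / 3412 = 18,000 kWh → × £0.103 = £1,854.18; + 5 × £21.40 standing = £1,961.18
Difference = |£2,047.95 − £1,961.18| = £86.77

£86.77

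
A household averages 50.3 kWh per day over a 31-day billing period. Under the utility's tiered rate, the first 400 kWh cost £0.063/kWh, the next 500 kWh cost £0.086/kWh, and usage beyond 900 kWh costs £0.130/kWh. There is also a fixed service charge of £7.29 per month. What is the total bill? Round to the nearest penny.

£161.20

Usage = 50.3 kWh/day × 31 days = 1559.3 kWh
First 400 kWh × £0.063 = £25.20
Next 500 kWh × £0.086 = £43.00
Remaining 659.3 kWh × £0.130 = £85.71
Energy charge = £153.91; + service £7.29 = £161.20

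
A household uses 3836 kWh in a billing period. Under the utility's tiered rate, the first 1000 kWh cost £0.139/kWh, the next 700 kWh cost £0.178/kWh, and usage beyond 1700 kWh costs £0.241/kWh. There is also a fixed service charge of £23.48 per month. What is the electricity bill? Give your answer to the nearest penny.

First 1000 kWh × £0.139 = £139.00
Next 700 kWh × £0.178 = £124.60
Remaining 2136 kWh × £0.241 = £514.78
Energy charge = £778.38; + service £23.48 = £801.86

£801.86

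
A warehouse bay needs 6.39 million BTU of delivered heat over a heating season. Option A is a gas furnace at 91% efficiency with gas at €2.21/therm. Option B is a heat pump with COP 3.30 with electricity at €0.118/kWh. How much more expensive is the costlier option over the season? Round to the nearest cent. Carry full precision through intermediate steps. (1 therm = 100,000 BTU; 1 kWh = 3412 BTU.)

Heat load = 6.39 × 10⁶ BTU = 6,390,000 BTU
Gas: input = 6,390,000 / 0.91 = 7,021,978 BTU = 70.22 therm → 70.22 × €2.21 = €155.19
Heat pump: 6,390,000 BTU / 3412 = 1,873 kWh heat; / 3.30 = 567.5 kWh in → × €0.118 = €66.97
Difference = |€155.19 − €66.97| = €88.22

€88.22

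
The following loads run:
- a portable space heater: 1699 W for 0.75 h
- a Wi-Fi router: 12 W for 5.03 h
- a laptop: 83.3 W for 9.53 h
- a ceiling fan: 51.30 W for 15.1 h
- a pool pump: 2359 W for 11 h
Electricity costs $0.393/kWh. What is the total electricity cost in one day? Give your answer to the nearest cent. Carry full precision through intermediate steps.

portable space heater: 1699 W × 0.75 h = 1,274 Wh = 1.274 kWh
Wi-Fi router: 12 W × 5.03 h = 60 Wh = 0.06036 kWh
laptop: 83.3 W × 9.53 h = 794 Wh = 0.7938 kWh
ceiling fan: 51.30 W × 15.1 h = 775 Wh = 0.7746 kWh
pool pump: 2359 W × 11 h = 25,949 Wh = 25.95 kWh
Total energy = 1.274 + 0.06036 + 0.7938 + 0.7746 + 25.95 = 28.85 kWh
Cost = 28.85 kWh × $0.393 = $11.34

$11.34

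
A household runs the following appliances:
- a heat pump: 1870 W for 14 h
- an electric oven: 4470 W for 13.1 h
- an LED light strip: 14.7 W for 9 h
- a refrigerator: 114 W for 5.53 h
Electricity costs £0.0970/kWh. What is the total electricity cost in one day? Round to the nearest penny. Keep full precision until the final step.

£8.29

heat pump: 1870 W × 14 h = 26,180 Wh = 26.18 kWh
electric oven: 4470 W × 13.1 h = 58,557 Wh = 58.56 kWh
LED light strip: 14.7 W × 9 h = 132 Wh = 0.1323 kWh
refrigerator: 114 W × 5.53 h = 630 Wh = 0.6304 kWh
Total energy = 26.18 + 58.56 + 0.1323 + 0.6304 = 85.5 kWh
Cost = 85.5 kWh × £0.0970 = £8.29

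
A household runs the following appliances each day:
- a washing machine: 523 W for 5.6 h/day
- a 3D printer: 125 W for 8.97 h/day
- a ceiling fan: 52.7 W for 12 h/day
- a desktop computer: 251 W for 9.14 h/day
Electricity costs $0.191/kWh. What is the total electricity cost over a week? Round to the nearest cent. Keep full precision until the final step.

washing machine: 523 W × 5.6 h × 7 d = 20,502 Wh = 20.5 kWh
3D printer: 125 W × 8.97 h × 7 d = 7,849 Wh = 7.849 kWh
ceiling fan: 52.7 W × 12 h × 7 d = 4,427 Wh = 4.427 kWh
desktop computer: 251 W × 9.14 h × 7 d = 16,059 Wh = 16.06 kWh
Total energy = 20.5 + 7.849 + 4.427 + 16.06 = 48.84 kWh
Cost = 48.84 kWh × $0.191 = $9.33

$9.33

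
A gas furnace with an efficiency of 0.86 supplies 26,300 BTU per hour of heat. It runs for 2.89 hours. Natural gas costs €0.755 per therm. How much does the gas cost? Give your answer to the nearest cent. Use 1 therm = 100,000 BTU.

€0.67

Heat delivered = 26,300 BTU/h × 2.89 h = 76,007 BTU
Gas input = 76,007 / 0.86 = 88,380 BTU
= 88,380 / 100,000 = 0.8838 therm
Cost = 0.8838 × €0.755/therm = €0.67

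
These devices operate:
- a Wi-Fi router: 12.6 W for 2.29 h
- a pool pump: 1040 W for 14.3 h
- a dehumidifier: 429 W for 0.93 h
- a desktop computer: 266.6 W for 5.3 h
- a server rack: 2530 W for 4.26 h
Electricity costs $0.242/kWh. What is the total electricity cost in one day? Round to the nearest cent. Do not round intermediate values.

$6.65

Wi-Fi router: 12.6 W × 2.29 h = 29 Wh = 0.02885 kWh
pool pump: 1040 W × 14.3 h = 14,872 Wh = 14.87 kWh
dehumidifier: 429 W × 0.93 h = 399 Wh = 0.399 kWh
desktop computer: 266.6 W × 5.3 h = 1,413 Wh = 1.413 kWh
server rack: 2530 W × 4.26 h = 10,778 Wh = 10.78 kWh
Total energy = 0.02885 + 14.87 + 0.399 + 1.413 + 10.78 = 27.49 kWh
Cost = 27.49 kWh × $0.242 = $6.65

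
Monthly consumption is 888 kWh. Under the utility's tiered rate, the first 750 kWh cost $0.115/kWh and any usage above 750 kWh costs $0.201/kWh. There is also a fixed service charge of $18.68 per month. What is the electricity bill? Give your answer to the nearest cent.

First 750 kWh × $0.115 = $86.25
Remaining 138 kWh × $0.201 = $27.74
Energy charge = $113.99; + service $18.68 = $132.67

$132.67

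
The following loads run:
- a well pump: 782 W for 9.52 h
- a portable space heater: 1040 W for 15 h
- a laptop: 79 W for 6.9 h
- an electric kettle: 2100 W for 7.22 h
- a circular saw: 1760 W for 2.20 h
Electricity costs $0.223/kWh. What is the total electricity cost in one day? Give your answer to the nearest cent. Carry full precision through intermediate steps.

$9.51

well pump: 782 W × 9.52 h = 7,445 Wh = 7.445 kWh
portable space heater: 1040 W × 15 h = 15,600 Wh = 15.6 kWh
laptop: 79 W × 6.9 h = 545 Wh = 0.5451 kWh
electric kettle: 2100 W × 7.22 h = 15,162 Wh = 15.16 kWh
circular saw: 1760 W × 2.20 h = 3,872 Wh = 3.872 kWh
Total energy = 7.445 + 15.6 + 0.5451 + 15.16 + 3.872 = 42.62 kWh
Cost = 42.62 kWh × $0.223 = $9.51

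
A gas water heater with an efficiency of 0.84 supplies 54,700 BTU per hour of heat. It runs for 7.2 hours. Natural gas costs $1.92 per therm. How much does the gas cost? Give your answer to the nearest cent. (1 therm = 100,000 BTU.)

Heat delivered = 54,700 BTU/h × 7.2 h = 393,840 BTU
Gas input = 393,840 / 0.84 = 468,857 BTU
= 468,857 / 100,000 = 4.689 therm
Cost = 4.689 × $1.92/therm = $9.00

$9.00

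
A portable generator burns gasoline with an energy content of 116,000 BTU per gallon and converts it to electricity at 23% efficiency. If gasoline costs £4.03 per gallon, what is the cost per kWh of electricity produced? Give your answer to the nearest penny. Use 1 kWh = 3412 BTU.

Electrical output per gallon = 116,000 BTU × 0.23 / 3412 BTU/kWh = 7.819 kWh
Cost per kWh = £4.03 / 7.819 kWh = £0.515

£0.52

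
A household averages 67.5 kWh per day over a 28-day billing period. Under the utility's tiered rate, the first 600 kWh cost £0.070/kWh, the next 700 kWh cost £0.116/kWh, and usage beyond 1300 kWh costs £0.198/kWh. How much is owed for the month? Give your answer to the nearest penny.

£240.02

Usage = 67.5 kWh/day × 28 days = 1890 kWh
First 600 kWh × £0.070 = £42.00
Next 700 kWh × £0.116 = £81.20
Remaining 590 kWh × £0.198 = £116.82
Total = £240.02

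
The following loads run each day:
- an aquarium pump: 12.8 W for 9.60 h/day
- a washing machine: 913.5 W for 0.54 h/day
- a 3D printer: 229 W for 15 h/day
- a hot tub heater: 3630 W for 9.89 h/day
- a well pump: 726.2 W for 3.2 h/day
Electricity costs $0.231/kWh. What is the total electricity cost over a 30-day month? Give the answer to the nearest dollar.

$293

aquarium pump: 12.8 W × 9.60 h × 30 d = 3,686 Wh = 3.686 kWh
washing machine: 913.5 W × 0.54 h × 30 d = 14,799 Wh = 14.8 kWh
3D printer: 229 W × 15 h × 30 d = 103,050 Wh = 103 kWh
hot tub heater: 3630 W × 9.89 h × 30 d = 1,077,021 Wh = 1,077 kWh
well pump: 726.2 W × 3.2 h × 30 d = 69,715 Wh = 69.72 kWh
Total energy = 3.686 + 14.8 + 103 + 1,077 + 69.72 = 1,268 kWh
Cost = 1,268 kWh × $0.231 = $292.97 ≈ $293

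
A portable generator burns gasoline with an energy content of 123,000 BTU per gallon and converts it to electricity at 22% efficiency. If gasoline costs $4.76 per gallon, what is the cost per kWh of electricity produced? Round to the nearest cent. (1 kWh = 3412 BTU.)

$0.60

Electrical output per gallon = 123,000 BTU × 0.22 / 3412 BTU/kWh = 7.931 kWh
Cost per kWh = $4.76 / 7.931 kWh = $0.600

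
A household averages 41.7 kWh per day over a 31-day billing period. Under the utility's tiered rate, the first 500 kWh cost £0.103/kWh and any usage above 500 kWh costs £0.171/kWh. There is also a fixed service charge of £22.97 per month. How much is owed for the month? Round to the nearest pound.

Usage = 41.7 kWh/day × 31 days = 1292.7 kWh
First 500 kWh × £0.103 = £51.50
Remaining 792.7 kWh × £0.171 = £135.55
Energy charge = £187.05; + service £22.97 = £210.02 ≈ £210

£210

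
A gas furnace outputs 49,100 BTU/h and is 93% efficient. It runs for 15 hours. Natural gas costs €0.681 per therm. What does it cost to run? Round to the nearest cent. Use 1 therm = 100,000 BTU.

€5.39

Heat delivered = 49,100 BTU/h × 15 h = 736,500 BTU
Gas input = 736,500 / 0.930 = 791,935 BTU
= 791,935 / 100,000 = 7.919 therm
Cost = 7.919 × €0.681/therm = €5.39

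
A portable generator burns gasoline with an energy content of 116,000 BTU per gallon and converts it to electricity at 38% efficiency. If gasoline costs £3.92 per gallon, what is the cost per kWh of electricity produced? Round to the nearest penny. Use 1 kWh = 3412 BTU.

Electrical output per gallon = 116,000 BTU × 0.38 / 3412 BTU/kWh = 12.92 kWh
Cost per kWh = £3.92 / 12.92 kWh = £0.303

£0.30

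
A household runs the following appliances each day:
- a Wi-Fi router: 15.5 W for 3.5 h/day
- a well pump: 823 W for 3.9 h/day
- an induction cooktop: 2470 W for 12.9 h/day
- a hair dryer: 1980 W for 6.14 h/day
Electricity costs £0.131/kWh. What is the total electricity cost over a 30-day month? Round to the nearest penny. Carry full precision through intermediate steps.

£185.83

Wi-Fi router: 15.5 W × 3.5 h × 30 d = 1,628 Wh = 1.627 kWh
well pump: 823 W × 3.9 h × 30 d = 96,291 Wh = 96.29 kWh
induction cooktop: 2470 W × 12.9 h × 30 d = 955,890 Wh = 955.9 kWh
hair dryer: 1980 W × 6.14 h × 30 d = 364,716 Wh = 364.7 kWh
Total energy = 1.627 + 96.29 + 955.9 + 364.7 = 1,419 kWh
Cost = 1,419 kWh × £0.131 = £185.83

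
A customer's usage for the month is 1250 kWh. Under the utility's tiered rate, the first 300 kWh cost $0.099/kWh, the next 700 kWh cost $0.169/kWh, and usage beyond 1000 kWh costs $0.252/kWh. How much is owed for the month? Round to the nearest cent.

First 300 kWh × $0.099 = $29.70
Next 700 kWh × $0.169 = $118.30
Remaining 250 kWh × $0.252 = $63.00
Total = $211.00

$211.00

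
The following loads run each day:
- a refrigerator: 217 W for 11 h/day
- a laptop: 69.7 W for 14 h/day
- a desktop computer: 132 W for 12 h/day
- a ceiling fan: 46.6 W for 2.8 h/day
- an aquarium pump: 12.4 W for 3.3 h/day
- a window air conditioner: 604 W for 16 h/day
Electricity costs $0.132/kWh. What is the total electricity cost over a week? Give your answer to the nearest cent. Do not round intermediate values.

$13.66

refrigerator: 217 W × 11 h × 7 d = 16,709 Wh = 16.71 kWh
laptop: 69.7 W × 14 h × 7 d = 6,831 Wh = 6.831 kWh
desktop computer: 132 W × 12 h × 7 d = 11,088 Wh = 11.09 kWh
ceiling fan: 46.6 W × 2.8 h × 7 d = 913 Wh = 0.9134 kWh
aquarium pump: 12.4 W × 3.3 h × 7 d = 286 Wh = 0.2864 kWh
window air conditioner: 604 W × 16 h × 7 d = 67,648 Wh = 67.65 kWh
Total energy = 16.71 + 6.831 + 11.09 + 0.9134 + 0.2864 + 67.65 = 103.5 kWh
Cost = 103.5 kWh × $0.132 = $13.66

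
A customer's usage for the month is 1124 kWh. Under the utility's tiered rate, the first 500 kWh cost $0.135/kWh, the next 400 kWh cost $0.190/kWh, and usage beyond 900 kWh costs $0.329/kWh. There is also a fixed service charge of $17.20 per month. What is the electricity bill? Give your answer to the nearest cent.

First 500 kWh × $0.135 = $67.50
Next 400 kWh × $0.190 = $76.00
Remaining 224 kWh × $0.329 = $73.70
Energy charge = $217.20; + service $17.20 = $234.40

$234.40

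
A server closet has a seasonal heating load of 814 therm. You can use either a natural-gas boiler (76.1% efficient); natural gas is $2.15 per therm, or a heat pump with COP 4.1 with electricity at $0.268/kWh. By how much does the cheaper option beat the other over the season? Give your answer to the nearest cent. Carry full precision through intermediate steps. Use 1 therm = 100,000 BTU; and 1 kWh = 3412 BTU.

Heat load = 814 therm × 100,000 = 81,400,000 BTU
Gas: input = 81,400,000 / 0.761 = 106,964,520 BTU = 1,070 therm → 1,070 × $2.15 = $2,299.74
Heat pump: 81,400,000 BTU / 3412 = 23,860 kWh heat; / 4.1 = 5,819 kWh in → × $0.268 = $1,559.43
Difference = |$2,299.74 − $1,559.43| = $740.31

$740.31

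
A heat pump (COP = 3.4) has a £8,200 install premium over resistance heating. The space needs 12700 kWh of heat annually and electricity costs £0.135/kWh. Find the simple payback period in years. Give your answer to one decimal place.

Resistance: 12700 kWh × £0.135 = £1,714.50/yr
Heat pump: 12700 / 3.4 = 3735 kWh in → × £0.135 = £504.26/yr
Annual savings = £1,210.24
Payback = £8,200 / £1,210.24 = 6.78 years

6.8 years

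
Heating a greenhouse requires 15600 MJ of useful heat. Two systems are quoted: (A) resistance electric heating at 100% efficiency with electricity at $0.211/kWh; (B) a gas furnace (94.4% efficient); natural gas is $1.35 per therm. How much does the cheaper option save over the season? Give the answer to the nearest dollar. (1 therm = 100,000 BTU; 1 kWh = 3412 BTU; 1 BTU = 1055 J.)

$703

Heat load = 15600 MJ = 15,600,000,000 J / 1055 = 14,786,730 BTU
Gas: input = 14,786,730 / 0.944 = 15,663,909 BTU = 156.6 therm → 156.6 × $1.35 = $211.46
Electric: 14,786,730 BTU / 3412 = 4,334 kWh → × $0.211 = $914.42
Difference = |$211.46 − $914.42| = $702.96 ≈ $703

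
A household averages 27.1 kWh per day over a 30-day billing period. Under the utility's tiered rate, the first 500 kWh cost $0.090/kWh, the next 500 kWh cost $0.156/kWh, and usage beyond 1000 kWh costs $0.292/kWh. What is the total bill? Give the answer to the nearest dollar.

Usage = 27.1 kWh/day × 30 days = 813 kWh
First 500 kWh × $0.090 = $45.00
Next 313 kWh × $0.156 = $48.83
Remaining tier: 0 kWh (not reached)
Total = $93.83 ≈ $94

$94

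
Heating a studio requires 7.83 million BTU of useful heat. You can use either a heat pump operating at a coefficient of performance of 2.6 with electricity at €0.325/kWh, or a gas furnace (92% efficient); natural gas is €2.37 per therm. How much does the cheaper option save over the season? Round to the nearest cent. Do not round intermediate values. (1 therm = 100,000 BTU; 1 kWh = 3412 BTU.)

Heat load = 7.83 × 10⁶ BTU = 7,830,000 BTU
Gas: input = 7,830,000 / 0.92 = 8,510,870 BTU = 85.11 therm → 85.11 × €2.37 = €201.71
Heat pump: 7,830,000 BTU / 3412 = 2,295 kWh heat; / 2.6 = 882.6 kWh in → × €0.325 = €286.86
Difference = |€201.71 − €286.86| = €85.15

€85.15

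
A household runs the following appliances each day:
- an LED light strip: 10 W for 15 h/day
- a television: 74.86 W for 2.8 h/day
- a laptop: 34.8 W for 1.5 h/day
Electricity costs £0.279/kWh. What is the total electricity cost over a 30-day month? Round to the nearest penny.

LED light strip: 10 W × 15 h × 30 d = 4,500 Wh = 4.5 kWh
television: 74.86 W × 2.8 h × 30 d = 6,288 Wh = 6.288 kWh
laptop: 34.8 W × 1.5 h × 30 d = 1,566 Wh = 1.566 kWh
Total energy = 4.5 + 6.288 + 1.566 = 12.35 kWh
Cost = 12.35 kWh × £0.279 = £3.45

£3.45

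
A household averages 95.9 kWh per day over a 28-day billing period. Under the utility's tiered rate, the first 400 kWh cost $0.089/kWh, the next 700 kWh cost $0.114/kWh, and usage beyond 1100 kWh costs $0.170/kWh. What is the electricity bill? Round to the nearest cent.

$384.88

Usage = 95.9 kWh/day × 28 days = 2685.2 kWh
First 400 kWh × $0.089 = $35.60
Next 700 kWh × $0.114 = $79.80
Remaining 1585.2 kWh × $0.170 = $269.48
Total = $384.88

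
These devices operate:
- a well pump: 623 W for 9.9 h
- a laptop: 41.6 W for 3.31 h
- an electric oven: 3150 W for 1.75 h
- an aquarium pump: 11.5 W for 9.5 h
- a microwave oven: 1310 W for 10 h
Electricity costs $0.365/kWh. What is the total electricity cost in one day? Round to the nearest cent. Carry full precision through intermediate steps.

well pump: 623 W × 9.9 h = 6,168 Wh = 6.168 kWh
laptop: 41.6 W × 3.31 h = 138 Wh = 0.1377 kWh
electric oven: 3150 W × 1.75 h = 5,512 Wh = 5.513 kWh
aquarium pump: 11.5 W × 9.5 h = 109 Wh = 0.1092 kWh
microwave oven: 1310 W × 10 h = 13,100 Wh = 13.1 kWh
Total energy = 6.168 + 0.1377 + 5.513 + 0.1092 + 13.1 = 25.03 kWh
Cost = 25.03 kWh × $0.365 = $9.13

$9.13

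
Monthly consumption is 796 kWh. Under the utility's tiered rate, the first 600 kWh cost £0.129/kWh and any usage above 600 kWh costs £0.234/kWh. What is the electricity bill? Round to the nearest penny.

First 600 kWh × £0.129 = £77.40
Remaining 196 kWh × £0.234 = £45.86
Total = £123.26

£123.26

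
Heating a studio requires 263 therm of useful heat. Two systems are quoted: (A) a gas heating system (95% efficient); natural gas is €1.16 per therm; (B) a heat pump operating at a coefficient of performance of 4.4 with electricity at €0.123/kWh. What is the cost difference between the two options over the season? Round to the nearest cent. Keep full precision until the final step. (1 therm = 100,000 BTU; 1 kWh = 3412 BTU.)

€105.66

Heat load = 263 therm × 100,000 = 26,300,000 BTU
Gas: input = 26,300,000 / 0.95 = 27,684,211 BTU = 276.8 therm → 276.8 × €1.16 = €321.14
Heat pump: 26,300,000 BTU / 3412 = 7,708 kWh heat; / 4.4 = 1,752 kWh in → × €0.123 = €215.48
Difference = |€321.14 − €215.48| = €105.66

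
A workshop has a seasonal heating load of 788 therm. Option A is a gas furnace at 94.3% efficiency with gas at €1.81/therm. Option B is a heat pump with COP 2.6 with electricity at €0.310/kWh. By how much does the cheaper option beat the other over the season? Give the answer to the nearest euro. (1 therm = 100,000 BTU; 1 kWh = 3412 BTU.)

€1241

Heat load = 788 therm × 100,000 = 78,800,000 BTU
Gas: input = 78,800,000 / 0.943 = 83,563,097 BTU = 835.6 therm → 835.6 × €1.81 = €1,512.49
Heat pump: 78,800,000 BTU / 3412 = 23,090 kWh heat; / 2.6 = 8,883 kWh in → × €0.310 = €2,753.63
Difference = |€1,512.49 − €2,753.63| = €1,241.14 ≈ €1241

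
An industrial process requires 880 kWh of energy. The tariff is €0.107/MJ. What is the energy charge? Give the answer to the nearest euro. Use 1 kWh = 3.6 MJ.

880 kWh × (3.6 MJ/kWh) = 3,168 MJ
Cost = 3,168 MJ × €0.107/MJ = €338.98 ≈ €339

€339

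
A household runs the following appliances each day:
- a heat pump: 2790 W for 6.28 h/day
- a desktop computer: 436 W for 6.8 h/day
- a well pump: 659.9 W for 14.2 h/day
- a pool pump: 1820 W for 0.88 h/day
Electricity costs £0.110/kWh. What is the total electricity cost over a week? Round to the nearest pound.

£24

heat pump: 2790 W × 6.28 h × 7 d = 122,648 Wh = 122.6 kWh
desktop computer: 436 W × 6.8 h × 7 d = 20,754 Wh = 20.75 kWh
well pump: 659.9 W × 14.2 h × 7 d = 65,594 Wh = 65.59 kWh
pool pump: 1820 W × 0.88 h × 7 d = 11,211 Wh = 11.21 kWh
Total energy = 122.6 + 20.75 + 65.59 + 11.21 = 220.2 kWh
Cost = 220.2 kWh × £0.110 = £24.22 ≈ £24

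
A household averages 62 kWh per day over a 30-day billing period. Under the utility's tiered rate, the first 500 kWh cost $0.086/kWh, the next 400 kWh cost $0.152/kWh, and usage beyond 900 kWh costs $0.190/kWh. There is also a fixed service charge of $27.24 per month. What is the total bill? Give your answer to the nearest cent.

$313.44

Usage = 62 kWh/day × 30 days = 1860 kWh
First 500 kWh × $0.086 = $43.00
Next 400 kWh × $0.152 = $60.80
Remaining 960 kWh × $0.190 = $182.40
Energy charge = $286.20; + service $27.24 = $313.44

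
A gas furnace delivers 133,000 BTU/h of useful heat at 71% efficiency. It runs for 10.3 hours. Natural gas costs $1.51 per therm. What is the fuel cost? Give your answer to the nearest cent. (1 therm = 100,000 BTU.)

Heat delivered = 133,000 BTU/h × 10.3 h = 1,369,900 BTU
Gas input = 1,369,900 / 0.71 = 1,929,437 BTU
= 1,929,437 / 100,000 = 19.29 therm
Cost = 19.29 × $1.51/therm = $29.13

$29.13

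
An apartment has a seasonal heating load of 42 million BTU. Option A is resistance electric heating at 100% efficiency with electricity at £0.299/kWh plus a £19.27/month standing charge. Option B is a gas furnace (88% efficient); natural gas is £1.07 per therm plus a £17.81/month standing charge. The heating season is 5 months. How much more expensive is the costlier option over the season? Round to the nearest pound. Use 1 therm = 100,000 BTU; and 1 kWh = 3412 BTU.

Heat load = 42 × 10⁶ BTU = 42,000,000 BTU
Gas: input = 42,000,000 / 0.88 = 47,727,273 BTU = 477.3 therm → 477.3 × £1.07 = £510.68; + 5 × £17.81 standing = £599.73
Electric: 42,000,000 BTU / 3412 = 12,310 kWh → × £0.299 = £3,680.54; + 5 × £19.27 standing = £3,776.89
Difference = |£599.73 − £3,776.89| = £3,177.16 ≈ £3177

£3177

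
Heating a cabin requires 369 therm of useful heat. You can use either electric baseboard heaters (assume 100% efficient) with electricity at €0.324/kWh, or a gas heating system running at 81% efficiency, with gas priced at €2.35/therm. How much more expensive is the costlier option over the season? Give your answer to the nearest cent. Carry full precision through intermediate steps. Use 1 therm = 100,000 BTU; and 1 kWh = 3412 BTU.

Heat load = 369 therm × 100,000 = 36,900,000 BTU
Gas: input = 36,900,000 / 0.81 = 45,555,556 BTU = 455.6 therm → 455.6 × €2.35 = €1,070.56
Electric: 36,900,000 BTU / 3412 = 10,810 kWh → × €0.324 = €3,503.99
Difference = |€1,070.56 − €3,503.99| = €2,433.43

€2433.43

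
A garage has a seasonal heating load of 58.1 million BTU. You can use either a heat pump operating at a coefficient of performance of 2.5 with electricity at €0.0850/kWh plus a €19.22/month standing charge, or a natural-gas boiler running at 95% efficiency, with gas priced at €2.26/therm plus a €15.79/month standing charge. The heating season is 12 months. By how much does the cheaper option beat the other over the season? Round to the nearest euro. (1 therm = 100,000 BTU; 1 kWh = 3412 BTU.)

€762

Heat load = 58.1 × 10⁶ BTU = 58,100,000 BTU
Gas: input = 58,100,000 / 0.95 = 61,157,895 BTU = 611.6 therm → 611.6 × €2.26 = €1,382.17; + 12 × €15.79 standing = €1,571.65
Heat pump: 58,100,000 BTU / 3412 = 17,030 kWh heat; / 2.5 = 6,811 kWh in → × €0.0850 = €578.96; + 12 × €19.22 standing = €809.60
Difference = |€1,571.65 − €809.60| = €762.05 ≈ €762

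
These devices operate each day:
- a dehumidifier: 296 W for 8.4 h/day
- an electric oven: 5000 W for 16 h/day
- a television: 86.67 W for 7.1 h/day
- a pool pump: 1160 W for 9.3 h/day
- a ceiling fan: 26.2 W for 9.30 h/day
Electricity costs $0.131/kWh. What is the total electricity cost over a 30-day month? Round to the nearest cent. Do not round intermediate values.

dehumidifier: 296 W × 8.4 h × 30 d = 74,592 Wh = 74.59 kWh
electric oven: 5000 W × 16 h × 30 d = 2,400,000 Wh = 2,400 kWh
television: 86.67 W × 7.1 h × 30 d = 18,461 Wh = 18.46 kWh
pool pump: 1160 W × 9.3 h × 30 d = 323,640 Wh = 323.6 kWh
ceiling fan: 26.2 W × 9.30 h × 30 d = 7,310 Wh = 7.31 kWh
Total energy = 74.59 + 2,400 + 18.46 + 323.6 + 7.31 = 2,824 kWh
Cost = 2,824 kWh × $0.131 = $369.94

$369.94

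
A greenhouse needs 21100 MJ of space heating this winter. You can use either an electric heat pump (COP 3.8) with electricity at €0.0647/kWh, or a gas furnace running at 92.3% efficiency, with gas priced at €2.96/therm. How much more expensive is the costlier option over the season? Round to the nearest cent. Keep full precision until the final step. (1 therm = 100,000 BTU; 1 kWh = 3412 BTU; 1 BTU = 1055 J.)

Heat load = 21100 MJ = 21,100,000,000 J / 1055 = 20,000,000 BTU
Gas: input = 20,000,000 / 0.923 = 21,668,472 BTU = 216.7 therm → 216.7 × €2.96 = €641.39
Heat pump: 20,000,000 BTU / 3412 = 5,862 kWh heat; / 3.8 = 1,543 kWh in → × €0.0647 = €99.80
Difference = |€641.39 − €99.80| = €541.58

€541.58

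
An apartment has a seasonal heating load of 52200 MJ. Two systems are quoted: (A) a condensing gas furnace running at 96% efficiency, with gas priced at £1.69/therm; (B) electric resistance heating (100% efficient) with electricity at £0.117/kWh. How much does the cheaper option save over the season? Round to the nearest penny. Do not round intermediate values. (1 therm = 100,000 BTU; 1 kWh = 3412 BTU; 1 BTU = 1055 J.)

Heat load = 52200 MJ = 52,200,000,000 J / 1055 = 49,478,673 BTU
Gas: input = 49,478,673 / 0.96 = 51,540,284 BTU = 515.4 therm → 515.4 × £1.69 = £871.03
Electric: 49,478,673 BTU / 3412 = 14,500 kWh → × £0.117 = £1,696.66
Difference = |£871.03 − £1,696.66| = £825.63

£825.63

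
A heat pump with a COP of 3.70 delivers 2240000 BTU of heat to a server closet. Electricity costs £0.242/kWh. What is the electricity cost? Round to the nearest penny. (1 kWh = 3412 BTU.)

£42.94

Heat delivered = 2,240,000 BTU / 3412 = 656.5 kWh
Electrical input = 656.5 kWh / 3.70 = 177.4 kWh
Cost = 177.4 × £0.242/kWh = £42.94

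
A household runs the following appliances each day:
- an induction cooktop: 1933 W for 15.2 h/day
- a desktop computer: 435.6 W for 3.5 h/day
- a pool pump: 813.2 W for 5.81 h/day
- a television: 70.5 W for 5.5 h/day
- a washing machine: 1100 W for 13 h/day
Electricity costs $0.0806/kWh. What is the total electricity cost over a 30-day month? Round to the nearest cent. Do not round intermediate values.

induction cooktop: 1933 W × 15.2 h × 30 d = 881,448 Wh = 881.4 kWh
desktop computer: 435.6 W × 3.5 h × 30 d = 45,738 Wh = 45.74 kWh
pool pump: 813.2 W × 5.81 h × 30 d = 141,741 Wh = 141.7 kWh
television: 70.5 W × 5.5 h × 30 d = 11,632 Wh = 11.63 kWh
washing machine: 1100 W × 13 h × 30 d = 429,000 Wh = 429 kWh
Total energy = 881.4 + 45.74 + 141.7 + 11.63 + 429 = 1,510 kWh
Cost = 1,510 kWh × $0.0806 = $121.67

$121.67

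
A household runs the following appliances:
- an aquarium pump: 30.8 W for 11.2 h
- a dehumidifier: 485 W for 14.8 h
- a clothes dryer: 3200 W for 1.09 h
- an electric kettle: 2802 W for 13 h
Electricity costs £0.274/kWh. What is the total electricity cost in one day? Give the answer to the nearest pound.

£13

aquarium pump: 30.8 W × 11.2 h = 345 Wh = 0.345 kWh
dehumidifier: 485 W × 14.8 h = 7,178 Wh = 7.178 kWh
clothes dryer: 3200 W × 1.09 h = 3,488 Wh = 3.488 kWh
electric kettle: 2802 W × 13 h = 36,426 Wh = 36.43 kWh
Total energy = 0.345 + 7.178 + 3.488 + 36.43 = 47.44 kWh
Cost = 47.44 kWh × £0.274 = £13.00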